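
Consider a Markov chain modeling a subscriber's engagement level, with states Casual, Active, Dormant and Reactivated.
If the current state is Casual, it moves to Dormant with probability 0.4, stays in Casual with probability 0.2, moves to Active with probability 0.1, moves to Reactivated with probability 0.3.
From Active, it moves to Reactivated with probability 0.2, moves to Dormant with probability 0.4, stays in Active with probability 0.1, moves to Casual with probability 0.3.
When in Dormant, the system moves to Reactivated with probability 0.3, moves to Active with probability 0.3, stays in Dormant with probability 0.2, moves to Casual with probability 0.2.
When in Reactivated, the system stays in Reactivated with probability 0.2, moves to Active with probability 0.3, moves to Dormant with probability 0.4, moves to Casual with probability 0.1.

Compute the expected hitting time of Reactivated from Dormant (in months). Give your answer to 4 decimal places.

3.5882

Let t(s) be the expected number of months to first reach Reactivated from state s, with t(Reactivated) = 0. Conditioning on the first month:
t(Casual) = 1 + 0.2·t(Casual) + 0.1·t(Active) + 0.4·t(Dormant)
t(Active) = 1 + 0.3·t(Casual) + 0.1·t(Active) + 0.4·t(Dormant)
t(Dormant) = 1 + 0.2·t(Casual) + 0.3·t(Active) + 0.2·t(Dormant)
Solving: t(Casual) = 3.5294, t(Active) = 3.8824, t(Dormant) = 3.5882.
Expected months from Dormant to Reactivated: 3.5882.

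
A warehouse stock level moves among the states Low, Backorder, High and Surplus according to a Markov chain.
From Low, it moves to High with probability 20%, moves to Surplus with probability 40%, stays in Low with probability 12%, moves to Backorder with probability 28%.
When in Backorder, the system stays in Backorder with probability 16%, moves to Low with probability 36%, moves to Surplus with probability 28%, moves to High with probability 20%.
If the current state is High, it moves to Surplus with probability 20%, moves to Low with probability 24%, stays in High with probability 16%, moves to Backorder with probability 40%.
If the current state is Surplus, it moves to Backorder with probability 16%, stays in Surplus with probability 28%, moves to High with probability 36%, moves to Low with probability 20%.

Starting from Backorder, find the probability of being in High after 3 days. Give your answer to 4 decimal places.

Propagate the distribution vector 3 days from Backorder.
After 0 days: (0.0000, 1.0000, 0.0000, 0.0000)
After 1 day: (0.3600, 0.1600, 0.2000, 0.2800)
After 2 days: (0.2048, 0.2512, 0.2368, 0.3072)
After 3 days: (0.2333, 0.2414, 0.2397, 0.2856)
P(in High after 3 days) = 0.2397

0.2397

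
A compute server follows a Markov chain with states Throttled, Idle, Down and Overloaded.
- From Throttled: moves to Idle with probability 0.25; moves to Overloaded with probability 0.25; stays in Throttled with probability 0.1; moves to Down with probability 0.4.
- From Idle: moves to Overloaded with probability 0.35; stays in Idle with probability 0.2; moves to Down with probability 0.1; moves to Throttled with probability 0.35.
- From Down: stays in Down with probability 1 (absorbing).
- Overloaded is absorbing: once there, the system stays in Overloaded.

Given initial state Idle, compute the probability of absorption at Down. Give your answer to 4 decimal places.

Let h(s) be the probability of absorption at Down starting from transient state s. Then h(Down) = 1 and h(Overloaded) = 0. By first-step analysis:
h(Throttled) = 0.1·h(Throttled) + 0.25·h(Idle) + 0.4·1 + 0.25·0
h(Idle) = 0.35·h(Throttled) + 0.2·h(Idle) + 0.1·1 + 0.35·0
Solving: h(Throttled) = 0.5455, h(Idle) = 0.3636.
Starting from Idle, the probability is 0.3636.

0.3636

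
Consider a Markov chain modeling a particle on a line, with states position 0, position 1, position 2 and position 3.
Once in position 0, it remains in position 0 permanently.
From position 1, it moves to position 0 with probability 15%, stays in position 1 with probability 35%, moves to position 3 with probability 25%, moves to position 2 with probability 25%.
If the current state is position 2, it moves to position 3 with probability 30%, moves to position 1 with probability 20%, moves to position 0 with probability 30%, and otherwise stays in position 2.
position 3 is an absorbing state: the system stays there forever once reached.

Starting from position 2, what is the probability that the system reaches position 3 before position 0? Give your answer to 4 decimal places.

Let h(s) be the probability of absorption at position 3 starting from transient state s. Then h(position 3) = 1 and h(position 0) = 0. By first-step analysis:
h(position 1) = 0.15·0 + 0.35·h(position 1) + 0.25·h(position 2) + 0.25·1
h(position 2) = 0.3·0 + 0.2·h(position 1) + 0.2·h(position 2) + 0.3·1
Solving: h(position 1) = 0.5851, h(position 2) = 0.5213.
Starting from position 2, the probability is 0.5213.

0.5213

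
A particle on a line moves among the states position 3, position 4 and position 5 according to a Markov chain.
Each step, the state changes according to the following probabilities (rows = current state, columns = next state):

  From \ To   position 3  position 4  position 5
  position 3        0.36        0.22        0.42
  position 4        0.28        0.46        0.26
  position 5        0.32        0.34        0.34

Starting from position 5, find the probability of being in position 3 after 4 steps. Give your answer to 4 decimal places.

Propagate the distribution vector 4 steps from position 5.
After 0 steps: (0.0000, 0.0000, 1.0000)
After 1 step: (0.3200, 0.3400, 0.3400)
After 2 steps: (0.3192, 0.3424, 0.3384)
After 3 steps: (0.3191, 0.3428, 0.3381)
After 4 steps: (0.3191, 0.3428, 0.3381)
P(in position 3 after 4 steps) = 0.3191

0.3191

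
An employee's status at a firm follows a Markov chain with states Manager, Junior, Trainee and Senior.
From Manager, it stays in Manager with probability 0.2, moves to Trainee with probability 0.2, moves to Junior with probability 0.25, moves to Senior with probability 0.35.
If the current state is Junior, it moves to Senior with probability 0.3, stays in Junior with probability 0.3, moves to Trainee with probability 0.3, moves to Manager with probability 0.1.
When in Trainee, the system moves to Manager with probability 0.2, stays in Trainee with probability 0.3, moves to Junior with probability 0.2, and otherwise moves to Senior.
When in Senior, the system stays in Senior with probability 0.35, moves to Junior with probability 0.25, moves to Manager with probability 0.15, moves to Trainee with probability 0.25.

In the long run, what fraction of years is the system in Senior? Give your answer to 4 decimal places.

Let the stationary distribution be π with π = πP and π_1 + π_2 + π_3 + π_4 = 1.
π_1 = 0.2·π_1 + 0.1·π_2 + 0.2·π_3 + 0.15·π_4
π_2 = 0.25·π_1 + 0.3·π_2 + 0.2·π_3 + 0.25·π_4
π_3 = 0.2·π_1 + 0.3·π_2 + 0.3·π_3 + 0.25·π_4
Solving with the normalization constraint gives π = (0.1589, 0.2491, 0.2679, 0.3242).
So the stationary probability of Senior is 0.3242.

0.3242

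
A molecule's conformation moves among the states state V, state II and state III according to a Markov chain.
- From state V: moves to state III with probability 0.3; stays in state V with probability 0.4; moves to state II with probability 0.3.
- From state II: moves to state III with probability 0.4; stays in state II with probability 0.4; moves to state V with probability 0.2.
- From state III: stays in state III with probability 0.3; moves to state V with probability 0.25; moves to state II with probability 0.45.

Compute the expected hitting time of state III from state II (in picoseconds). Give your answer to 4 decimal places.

Let t(s) be the expected number of picoseconds to first reach state III from state s, with t(state III) = 0. Conditioning on the first picosecond:
t(state V) = 1 + 0.4·t(state V) + 0.3·t(state II)
t(state II) = 1 + 0.2·t(state V) + 0.4·t(state II)
Solving: t(state V) = 3.0000, t(state II) = 2.6667.
Expected picoseconds from state II to state III: 2.6667.

2.6667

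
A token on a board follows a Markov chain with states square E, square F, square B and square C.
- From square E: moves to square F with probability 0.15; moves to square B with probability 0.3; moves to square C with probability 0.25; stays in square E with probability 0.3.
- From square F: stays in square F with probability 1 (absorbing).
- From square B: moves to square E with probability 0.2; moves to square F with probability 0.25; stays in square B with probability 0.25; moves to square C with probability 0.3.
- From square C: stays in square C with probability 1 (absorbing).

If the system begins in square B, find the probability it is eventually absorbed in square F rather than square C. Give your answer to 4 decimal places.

0.4409

Let h(s) be the probability of absorption at square F starting from transient state s. Then h(square F) = 1 and h(square C) = 0. By first-step analysis:
h(square E) = 0.3·h(square E) + 0.15·1 + 0.3·h(square B) + 0.25·0
h(square B) = 0.2·h(square E) + 0.25·1 + 0.25·h(square B) + 0.3·0
Solving: h(square E) = 0.4032, h(square B) = 0.4409.
Starting from square B, the probability is 0.4409.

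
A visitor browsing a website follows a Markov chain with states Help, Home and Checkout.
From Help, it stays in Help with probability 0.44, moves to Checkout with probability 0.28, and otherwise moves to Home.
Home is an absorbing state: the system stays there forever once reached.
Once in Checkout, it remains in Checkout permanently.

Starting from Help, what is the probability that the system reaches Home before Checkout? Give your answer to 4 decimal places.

0.5000

Let h(s) be the probability of absorption at Home starting from transient state s. Then h(Home) = 1 and h(Checkout) = 0. By first-step analysis:
h(Help) = 0.44·h(Help) + 0.28·1 + 0.28·0
Solving: h(Help) = 0.5000.
Starting from Help, the probability is 0.5000.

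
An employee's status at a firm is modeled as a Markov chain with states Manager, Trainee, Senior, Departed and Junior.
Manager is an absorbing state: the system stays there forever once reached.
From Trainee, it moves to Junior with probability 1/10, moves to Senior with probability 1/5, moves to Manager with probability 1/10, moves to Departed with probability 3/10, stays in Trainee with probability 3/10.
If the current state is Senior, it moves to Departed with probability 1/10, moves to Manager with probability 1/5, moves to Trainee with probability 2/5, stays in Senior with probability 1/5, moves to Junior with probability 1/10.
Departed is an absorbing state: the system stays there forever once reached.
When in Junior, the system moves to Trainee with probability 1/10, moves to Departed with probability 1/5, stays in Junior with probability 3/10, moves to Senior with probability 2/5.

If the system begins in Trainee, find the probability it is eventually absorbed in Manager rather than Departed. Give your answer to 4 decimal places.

0.3121

Let h(s) be the probability of absorption at Manager starting from transient state s. Then h(Manager) = 1 and h(Departed) = 0. By first-step analysis:
h(Trainee) = 0.1·1 + 0.3·h(Trainee) + 0.2·h(Senior) + 0.3·0 + 0.1·h(Junior)
h(Senior) = 0.2·1 + 0.4·h(Trainee) + 0.2·h(Senior) + 0.1·0 + 0.1·h(Junior)
h(Junior) = 0.1·h(Trainee) + 0.4·h(Senior) + 0.2·0 + 0.3·h(Junior)
Solving: h(Trainee) = 0.3121, h(Senior) = 0.4433, h(Junior) = 0.2979.
Starting from Trainee, the probability is 0.3121.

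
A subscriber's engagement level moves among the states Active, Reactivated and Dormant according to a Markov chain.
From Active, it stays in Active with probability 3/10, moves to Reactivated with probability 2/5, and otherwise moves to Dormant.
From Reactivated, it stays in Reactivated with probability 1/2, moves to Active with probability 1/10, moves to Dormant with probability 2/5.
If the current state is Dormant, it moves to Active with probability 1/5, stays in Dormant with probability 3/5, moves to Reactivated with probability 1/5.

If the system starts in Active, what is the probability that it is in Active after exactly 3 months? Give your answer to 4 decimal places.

Propagate the distribution vector 3 months from Active.
After 0 months: (1.0000, 0.0000, 0.0000)
After 1 month: (0.3000, 0.4000, 0.3000)
After 2 months: (0.1900, 0.3800, 0.4300)
After 3 months: (0.1810, 0.3520, 0.4670)
P(in Active after 3 months) = 0.1810

0.1810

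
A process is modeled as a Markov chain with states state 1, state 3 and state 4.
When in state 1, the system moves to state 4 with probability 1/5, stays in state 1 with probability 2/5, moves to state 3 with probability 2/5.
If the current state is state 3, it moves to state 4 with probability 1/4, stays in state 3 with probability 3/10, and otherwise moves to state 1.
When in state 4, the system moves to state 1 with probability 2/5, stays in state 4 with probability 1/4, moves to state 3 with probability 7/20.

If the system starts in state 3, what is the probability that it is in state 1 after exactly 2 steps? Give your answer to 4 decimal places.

0.4150

Sum over the intermediate state after 1 step:
P = P(state 3→state 1)·P(state 1→state 1) + P(state 3→state 3)·P(state 3→state 1) + P(state 3→state 4)·P(state 4→state 1)
  = 0.45×0.4 + 0.3×0.45 + 0.25×0.4
  = 0.1800 + 0.1350 + 0.1000 = 0.4150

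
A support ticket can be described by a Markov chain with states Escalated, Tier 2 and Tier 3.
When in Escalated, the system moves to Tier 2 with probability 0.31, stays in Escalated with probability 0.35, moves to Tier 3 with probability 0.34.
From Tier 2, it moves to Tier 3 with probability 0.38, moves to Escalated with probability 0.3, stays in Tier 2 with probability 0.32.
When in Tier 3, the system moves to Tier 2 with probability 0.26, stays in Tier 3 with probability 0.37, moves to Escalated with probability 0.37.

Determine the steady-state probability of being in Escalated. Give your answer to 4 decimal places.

Let the stationary distribution be π with π = πP and π_1 + π_2 + π_3 = 1.
π_1 = 0.35·π_1 + 0.3·π_2 + 0.37·π_3
π_2 = 0.31·π_1 + 0.32·π_2 + 0.26·π_3
Solving with the normalization constraint gives π = (0.3425, 0.2948, 0.3627).
So the stationary probability of Escalated is 0.3425.

0.3425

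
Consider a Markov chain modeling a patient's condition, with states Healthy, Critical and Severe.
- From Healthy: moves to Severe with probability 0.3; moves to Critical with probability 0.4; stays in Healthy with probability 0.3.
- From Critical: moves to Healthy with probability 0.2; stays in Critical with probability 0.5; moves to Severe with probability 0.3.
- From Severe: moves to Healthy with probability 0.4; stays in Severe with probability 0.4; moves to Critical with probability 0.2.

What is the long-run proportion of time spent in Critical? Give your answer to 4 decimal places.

0.3704

Let the stationary distribution be π with π = πP and π_1 + π_2 + π_3 = 1.
π_1 = 0.3·π_1 + 0.2·π_2 + 0.4·π_3
π_2 = 0.4·π_1 + 0.5·π_2 + 0.2·π_3
Solving with the normalization constraint gives π = (0.2963, 0.3704, 0.3333).
So the stationary probability of Critical is 0.3704.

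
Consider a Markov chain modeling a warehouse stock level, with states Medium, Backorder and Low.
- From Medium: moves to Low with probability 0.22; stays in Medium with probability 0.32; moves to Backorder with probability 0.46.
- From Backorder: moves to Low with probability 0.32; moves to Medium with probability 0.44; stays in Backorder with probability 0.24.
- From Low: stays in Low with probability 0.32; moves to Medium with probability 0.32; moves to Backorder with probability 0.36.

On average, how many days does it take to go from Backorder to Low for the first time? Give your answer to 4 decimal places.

Let t(s) be the expected number of days to first reach Low from state s, with t(Low) = 0. Conditioning on the first day:
t(Medium) = 1 + 0.32·t(Medium) + 0.46·t(Backorder)
t(Backorder) = 1 + 0.44·t(Medium) + 0.24·t(Backorder)
Solving: t(Medium) = 3.8804, t(Backorder) = 3.5623.
Expected days from Backorder to Low: 3.5623.

3.5623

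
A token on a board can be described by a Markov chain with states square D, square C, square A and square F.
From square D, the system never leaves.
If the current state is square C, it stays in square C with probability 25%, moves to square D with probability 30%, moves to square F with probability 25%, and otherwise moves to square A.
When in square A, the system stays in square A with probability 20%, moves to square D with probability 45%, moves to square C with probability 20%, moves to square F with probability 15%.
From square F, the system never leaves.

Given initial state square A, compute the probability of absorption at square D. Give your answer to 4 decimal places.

Let h(s) be the probability of absorption at square D starting from transient state s. Then h(square D) = 1 and h(square F) = 0. By first-step analysis:
h(square C) = 0.3·1 + 0.25·h(square C) + 0.2·h(square A) + 0.25·0
h(square A) = 0.45·1 + 0.2·h(square C) + 0.2·h(square A) + 0.15·0
Solving: h(square C) = 0.5893, h(square A) = 0.7098.
Starting from square A, the probability is 0.7098.

0.7098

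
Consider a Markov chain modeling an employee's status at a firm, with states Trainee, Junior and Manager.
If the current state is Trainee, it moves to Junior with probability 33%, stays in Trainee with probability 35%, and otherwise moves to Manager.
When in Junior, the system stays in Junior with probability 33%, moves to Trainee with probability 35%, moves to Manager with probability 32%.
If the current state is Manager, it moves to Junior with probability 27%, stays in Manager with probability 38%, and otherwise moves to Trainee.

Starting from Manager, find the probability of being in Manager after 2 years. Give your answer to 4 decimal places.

Sum over the intermediate state after 1 year:
P = P(Manager→Trainee)·P(Trainee→Manager) + P(Manager→Junior)·P(Junior→Manager) + P(Manager→Manager)·P(Manager→Manager)
  = 0.35×0.32 + 0.27×0.32 + 0.38×0.38
  = 0.1120 + 0.0864 + 0.1444 = 0.3428

0.3428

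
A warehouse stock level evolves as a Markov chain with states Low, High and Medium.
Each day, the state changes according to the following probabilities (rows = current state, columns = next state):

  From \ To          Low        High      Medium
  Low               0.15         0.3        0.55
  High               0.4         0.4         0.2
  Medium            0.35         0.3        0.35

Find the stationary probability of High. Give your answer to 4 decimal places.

0.3333

Let the stationary distribution be π with π = πP and π_1 + π_2 + π_3 = 1.
π_1 = 0.15·π_1 + 0.4·π_2 + 0.35·π_3
π_2 = 0.3·π_1 + 0.4·π_2 + 0.3·π_3
Solving with the normalization constraint gives π = (0.3056, 0.3333, 0.3611).
So the stationary probability of High is 0.3333.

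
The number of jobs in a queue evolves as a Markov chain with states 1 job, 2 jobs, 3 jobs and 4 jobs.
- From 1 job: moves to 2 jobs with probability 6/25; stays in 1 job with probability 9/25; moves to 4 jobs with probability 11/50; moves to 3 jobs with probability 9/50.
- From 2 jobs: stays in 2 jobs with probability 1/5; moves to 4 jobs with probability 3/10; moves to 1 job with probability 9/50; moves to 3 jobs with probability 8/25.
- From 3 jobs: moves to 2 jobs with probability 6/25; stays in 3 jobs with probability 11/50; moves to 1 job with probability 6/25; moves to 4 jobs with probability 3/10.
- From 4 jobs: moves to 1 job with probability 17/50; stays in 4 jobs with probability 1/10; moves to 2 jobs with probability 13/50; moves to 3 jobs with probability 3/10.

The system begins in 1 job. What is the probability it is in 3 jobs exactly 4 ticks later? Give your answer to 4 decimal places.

Propagate the distribution vector 4 ticks from 1 job.
After 0 ticks: (1.0000, 0.0000, 0.0000, 0.0000)
After 1 tick: (0.3600, 0.2400, 0.1800, 0.2200)
After 2 ticks: (0.2908, 0.2348, 0.2472, 0.2272)
After 3 ticks: (0.2835, 0.2352, 0.2500, 0.2313)
After 4 ticks: (0.2830, 0.2352, 0.2507, 0.2311)
P(in 3 jobs after 4 ticks) = 0.2507

0.2507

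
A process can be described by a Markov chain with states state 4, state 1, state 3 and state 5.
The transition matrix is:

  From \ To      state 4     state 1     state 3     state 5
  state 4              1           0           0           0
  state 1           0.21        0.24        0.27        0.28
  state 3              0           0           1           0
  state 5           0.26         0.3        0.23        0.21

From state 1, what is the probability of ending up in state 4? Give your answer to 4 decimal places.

0.4622

Let h(s) be the probability of absorption at state 4 starting from transient state s. Then h(state 4) = 1 and h(state 3) = 0. By first-step analysis:
h(state 1) = 0.21·1 + 0.24·h(state 1) + 0.27·0 + 0.28·h(state 5)
h(state 5) = 0.26·1 + 0.3·h(state 1) + 0.23·0 + 0.21·h(state 5)
Solving: h(state 1) = 0.4622, h(state 5) = 0.5046.
Starting from state 1, the probability is 0.4622.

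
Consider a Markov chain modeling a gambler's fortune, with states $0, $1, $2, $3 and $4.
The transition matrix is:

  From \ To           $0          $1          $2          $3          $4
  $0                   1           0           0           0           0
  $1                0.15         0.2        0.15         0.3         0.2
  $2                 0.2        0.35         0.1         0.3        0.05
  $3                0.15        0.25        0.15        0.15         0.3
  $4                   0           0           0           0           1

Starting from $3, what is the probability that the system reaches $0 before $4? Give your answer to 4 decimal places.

Let h(s) be the probability of absorption at $0 starting from transient state s. Then h($0) = 1 and h($4) = 0. By first-step analysis:
h($1) = 0.15·1 + 0.2·h($1) + 0.15·h($2) + 0.3·h($3) + 0.2·0
h($2) = 0.2·1 + 0.35·h($1) + 0.1·h($2) + 0.3·h($3) + 0.05·0
h($3) = 0.15·1 + 0.25·h($1) + 0.15·h($2) + 0.15·h($3) + 0.3·0
Solving: h($1) = 0.4343, h($2) = 0.5233, h($3) = 0.3966.
Starting from $3, the probability is 0.3966.

0.3966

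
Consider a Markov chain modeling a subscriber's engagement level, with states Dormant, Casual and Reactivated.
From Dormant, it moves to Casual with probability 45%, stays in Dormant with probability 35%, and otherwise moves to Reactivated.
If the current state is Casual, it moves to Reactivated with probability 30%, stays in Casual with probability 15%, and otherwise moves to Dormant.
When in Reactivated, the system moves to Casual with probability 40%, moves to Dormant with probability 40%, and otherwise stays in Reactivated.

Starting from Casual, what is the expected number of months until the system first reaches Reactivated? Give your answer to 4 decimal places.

3.9344

Let t(s) be the expected number of months to first reach Reactivated from state s, with t(Reactivated) = 0. Conditioning on the first month:
t(Dormant) = 1 + 0.35·t(Dormant) + 0.45·t(Casual)
t(Casual) = 1 + 0.55·t(Dormant) + 0.15·t(Casual)
Solving: t(Dormant) = 4.2623, t(Casual) = 3.9344.
Expected months from Casual to Reactivated: 3.9344.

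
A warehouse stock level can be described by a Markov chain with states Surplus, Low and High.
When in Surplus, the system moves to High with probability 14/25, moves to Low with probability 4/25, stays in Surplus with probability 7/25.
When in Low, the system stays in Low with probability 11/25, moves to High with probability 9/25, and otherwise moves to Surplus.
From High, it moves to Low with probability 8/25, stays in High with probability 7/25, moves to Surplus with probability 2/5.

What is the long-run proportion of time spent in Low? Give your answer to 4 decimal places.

0.3087

Let the stationary distribution be π with π = πP and π_1 + π_2 + π_3 = 1.
π_1 = 0.28·π_1 + 0.2·π_2 + 0.4·π_3
π_2 = 0.16·π_1 + 0.44·π_2 + 0.32·π_3
Solving with the normalization constraint gives π = (0.3020, 0.3087, 0.3893).
So the stationary probability of Low is 0.3087.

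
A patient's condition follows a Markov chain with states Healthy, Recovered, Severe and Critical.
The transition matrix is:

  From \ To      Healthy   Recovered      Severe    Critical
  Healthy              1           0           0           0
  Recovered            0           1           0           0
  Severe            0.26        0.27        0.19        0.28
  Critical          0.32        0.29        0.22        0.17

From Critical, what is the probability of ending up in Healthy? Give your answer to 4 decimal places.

Let h(s) be the probability of absorption at Healthy starting from transient state s. Then h(Healthy) = 1 and h(Recovered) = 0. By first-step analysis:
h(Severe) = 0.26·1 + 0.27·0 + 0.19·h(Severe) + 0.28·h(Critical)
h(Critical) = 0.32·1 + 0.29·0 + 0.22·h(Severe) + 0.17·h(Critical)
Solving: h(Severe) = 0.5001, h(Critical) = 0.5181.
Starting from Critical, the probability is 0.5181.

0.5181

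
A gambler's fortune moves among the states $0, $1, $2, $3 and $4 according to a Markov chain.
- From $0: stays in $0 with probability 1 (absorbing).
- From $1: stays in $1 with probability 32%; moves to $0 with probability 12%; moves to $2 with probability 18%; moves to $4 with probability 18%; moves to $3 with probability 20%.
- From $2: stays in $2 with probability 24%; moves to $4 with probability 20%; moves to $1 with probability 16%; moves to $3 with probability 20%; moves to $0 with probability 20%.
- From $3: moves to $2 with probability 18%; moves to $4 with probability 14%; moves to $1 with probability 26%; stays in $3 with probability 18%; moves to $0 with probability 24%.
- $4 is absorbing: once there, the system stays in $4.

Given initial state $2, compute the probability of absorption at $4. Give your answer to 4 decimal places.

Let h(s) be the probability of absorption at $4 starting from transient state s. Then h($4) = 1 and h($0) = 0. By first-step analysis:
h($1) = 0.12·0 + 0.32·h($1) + 0.18·h($2) + 0.2·h($3) + 0.18·1
h($2) = 0.2·0 + 0.16·h($1) + 0.24·h($2) + 0.2·h($3) + 0.2·1
h($3) = 0.24·0 + 0.26·h($1) + 0.18·h($2) + 0.18·h($3) + 0.14·1
Solving: h($1) = 0.5256, h($2) = 0.4910, h($3) = 0.4452.
Starting from $2, the probability is 0.4910.

0.4910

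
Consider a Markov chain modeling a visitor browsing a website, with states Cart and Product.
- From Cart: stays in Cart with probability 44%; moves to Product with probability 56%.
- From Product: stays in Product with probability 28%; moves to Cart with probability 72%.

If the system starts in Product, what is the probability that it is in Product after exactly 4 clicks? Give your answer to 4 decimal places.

Propagate the distribution vector 4 clicks from Product.
After 0 clicks: (0.0000, 1.0000)
After 1 click: (0.7200, 0.2800)
After 2 clicks: (0.5184, 0.4816)
After 3 clicks: (0.5748, 0.4252)
After 4 clicks: (0.5590, 0.4410)
P(in Product after 4 clicks) = 0.4410

0.4410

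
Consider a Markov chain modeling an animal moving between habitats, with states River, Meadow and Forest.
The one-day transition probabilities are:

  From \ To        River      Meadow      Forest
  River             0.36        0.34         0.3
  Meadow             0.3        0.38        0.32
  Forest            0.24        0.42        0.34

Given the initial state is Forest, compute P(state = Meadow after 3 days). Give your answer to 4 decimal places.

0.3811

Propagate the distribution vector 3 days from Forest.
After 0 days: (0.0000, 0.0000, 1.0000)
After 1 day: (0.2400, 0.4200, 0.3400)
After 2 days: (0.2940, 0.3840, 0.3220)
After 3 days: (0.2983, 0.3811, 0.3206)
P(in Meadow after 3 days) = 0.3811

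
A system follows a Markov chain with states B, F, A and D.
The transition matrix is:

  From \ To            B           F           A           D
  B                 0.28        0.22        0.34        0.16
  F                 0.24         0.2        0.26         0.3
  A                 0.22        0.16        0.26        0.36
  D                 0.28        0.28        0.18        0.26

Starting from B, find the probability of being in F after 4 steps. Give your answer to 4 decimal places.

Propagate the distribution vector 4 steps from B.
After 0 steps: (1.0000, 0.0000, 0.0000, 0.0000)
After 1 step: (0.2800, 0.2200, 0.3400, 0.1600)
After 2 steps: (0.2508, 0.2048, 0.2696, 0.2748)
After 3 steps: (0.2556, 0.2162, 0.2581, 0.2701)
After 4 steps: (0.2559, 0.2164, 0.2588, 0.2689)
P(in F after 4 steps) = 0.2164

0.2164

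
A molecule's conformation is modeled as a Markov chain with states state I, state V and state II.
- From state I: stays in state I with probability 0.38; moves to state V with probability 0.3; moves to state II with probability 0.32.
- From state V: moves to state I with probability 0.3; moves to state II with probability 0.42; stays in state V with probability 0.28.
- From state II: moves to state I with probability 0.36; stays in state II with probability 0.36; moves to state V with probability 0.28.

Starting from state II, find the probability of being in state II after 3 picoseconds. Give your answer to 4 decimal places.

Propagate the distribution vector 3 picoseconds from state II.
After 0 picoseconds: (0.0000, 0.0000, 1.0000)
After 1 picosecond: (0.3600, 0.2800, 0.3600)
After 2 picoseconds: (0.3504, 0.2872, 0.3624)
After 3 picoseconds: (0.3498, 0.2870, 0.3632)
P(in state II after 3 picoseconds) = 0.3632

0.3632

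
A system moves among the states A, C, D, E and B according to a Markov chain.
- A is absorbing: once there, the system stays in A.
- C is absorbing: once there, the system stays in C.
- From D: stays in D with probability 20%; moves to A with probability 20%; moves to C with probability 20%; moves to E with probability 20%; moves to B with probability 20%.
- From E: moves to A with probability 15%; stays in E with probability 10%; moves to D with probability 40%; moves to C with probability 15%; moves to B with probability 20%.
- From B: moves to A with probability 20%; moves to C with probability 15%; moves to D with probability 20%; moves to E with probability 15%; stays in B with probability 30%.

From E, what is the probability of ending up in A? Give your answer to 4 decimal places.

Let h(s) be the probability of absorption at A starting from transient state s. Then h(A) = 1 and h(C) = 0. By first-step analysis:
h(D) = 0.2·1 + 0.2·0 + 0.2·h(D) + 0.2·h(E) + 0.2·h(B)
h(E) = 0.15·1 + 0.15·0 + 0.4·h(D) + 0.1·h(E) + 0.2·h(B)
h(B) = 0.2·1 + 0.15·0 + 0.2·h(D) + 0.15·h(E) + 0.3·h(B)
Solving: h(D) = 0.5149, h(E) = 0.5163, h(B) = 0.5435.
Starting from E, the probability is 0.5163.

0.5163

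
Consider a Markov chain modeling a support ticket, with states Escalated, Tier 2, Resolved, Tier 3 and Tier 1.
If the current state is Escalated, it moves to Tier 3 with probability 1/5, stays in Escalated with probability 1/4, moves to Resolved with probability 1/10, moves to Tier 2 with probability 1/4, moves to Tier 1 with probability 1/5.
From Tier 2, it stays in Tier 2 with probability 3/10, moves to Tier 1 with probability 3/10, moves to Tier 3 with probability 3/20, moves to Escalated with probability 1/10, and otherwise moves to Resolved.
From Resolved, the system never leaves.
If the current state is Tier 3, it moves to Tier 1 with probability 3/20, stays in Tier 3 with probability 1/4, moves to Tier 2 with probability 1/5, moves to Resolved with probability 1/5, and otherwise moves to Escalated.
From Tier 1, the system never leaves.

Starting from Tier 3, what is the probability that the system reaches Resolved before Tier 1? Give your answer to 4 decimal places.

Let h(s) be the probability of absorption at Resolved starting from transient state s. Then h(Resolved) = 1 and h(Tier 1) = 0. By first-step analysis:
h(Escalated) = 0.25·h(Escalated) + 0.25·h(Tier 2) + 0.1·1 + 0.2·h(Tier 3) + 0.2·0
h(Tier 2) = 0.1·h(Escalated) + 0.3·h(Tier 2) + 0.15·1 + 0.15·h(Tier 3) + 0.3·0
h(Tier 3) = 0.2·h(Escalated) + 0.2·h(Tier 2) + 0.2·1 + 0.25·h(Tier 3) + 0.15·0
Solving: h(Escalated) = 0.3806, h(Tier 2) = 0.3686, h(Tier 3) = 0.4665.
Starting from Tier 3, the probability is 0.4665.

0.4665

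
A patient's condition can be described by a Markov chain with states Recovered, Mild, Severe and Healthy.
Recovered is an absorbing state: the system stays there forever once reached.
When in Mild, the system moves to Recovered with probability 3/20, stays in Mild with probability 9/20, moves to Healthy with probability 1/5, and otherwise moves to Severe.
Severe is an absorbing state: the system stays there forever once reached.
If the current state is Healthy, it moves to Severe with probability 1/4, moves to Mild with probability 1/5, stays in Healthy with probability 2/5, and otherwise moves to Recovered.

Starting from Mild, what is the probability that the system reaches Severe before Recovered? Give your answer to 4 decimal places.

Let h(s) be the probability of absorption at Severe starting from transient state s. Then h(Severe) = 1 and h(Recovered) = 0. By first-step analysis:
h(Mild) = 0.15·0 + 0.45·h(Mild) + 0.2·1 + 0.2·h(Healthy)
h(Healthy) = 0.15·0 + 0.2·h(Mild) + 0.25·1 + 0.4·h(Healthy)
Solving: h(Mild) = 0.5862, h(Healthy) = 0.6121.
Starting from Mild, the probability is 0.5862.

0.5862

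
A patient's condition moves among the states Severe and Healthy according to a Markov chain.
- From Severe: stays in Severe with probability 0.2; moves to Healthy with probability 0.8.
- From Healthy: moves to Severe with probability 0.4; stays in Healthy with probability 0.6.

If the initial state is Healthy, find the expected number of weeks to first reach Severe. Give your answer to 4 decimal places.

2.5000

Let t(s) be the expected number of weeks to first reach Severe from state s, with t(Severe) = 0. Conditioning on the first week:
t(Healthy) = 1 + 0.6·t(Healthy)
Solving: t(Healthy) = 2.5000.
Expected weeks from Healthy to Severe: 2.5000.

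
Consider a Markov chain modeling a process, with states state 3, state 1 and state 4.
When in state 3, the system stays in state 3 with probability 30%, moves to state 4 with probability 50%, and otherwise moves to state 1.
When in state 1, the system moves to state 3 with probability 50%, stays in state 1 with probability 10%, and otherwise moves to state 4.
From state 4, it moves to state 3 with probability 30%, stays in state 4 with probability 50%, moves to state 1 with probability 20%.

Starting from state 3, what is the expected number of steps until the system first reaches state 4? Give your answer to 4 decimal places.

Let t(s) be the expected number of steps to first reach state 4 from state s, with t(state 4) = 0. Conditioning on the first step:
t(state 3) = 1 + 0.3·t(state 3) + 0.2·t(state 1)
t(state 1) = 1 + 0.5·t(state 3) + 0.1·t(state 1)
Solving: t(state 3) = 2.0755, t(state 1) = 2.2642.
Expected steps from state 3 to state 4: 2.0755.

2.0755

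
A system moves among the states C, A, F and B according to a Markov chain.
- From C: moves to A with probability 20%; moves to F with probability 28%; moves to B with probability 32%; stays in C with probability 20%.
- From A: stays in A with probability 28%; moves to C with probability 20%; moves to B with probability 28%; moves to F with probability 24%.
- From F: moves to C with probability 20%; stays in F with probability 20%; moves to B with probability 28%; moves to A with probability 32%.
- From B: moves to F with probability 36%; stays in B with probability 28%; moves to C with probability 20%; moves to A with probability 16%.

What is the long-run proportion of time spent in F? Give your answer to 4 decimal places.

0.2717

Let the stationary distribution be π with π = πP and π_1 + π_2 + π_3 + π_4 = 1.
π_1 = 0.2·π_1 + 0.2·π_2 + 0.2·π_3 + 0.2·π_4
π_2 = 0.2·π_1 + 0.28·π_2 + 0.32·π_3 + 0.16·π_4
π_3 = 0.28·π_1 + 0.24·π_2 + 0.2·π_3 + 0.36·π_4
Solving with the normalization constraint gives π = (0.2000, 0.2403, 0.2717, 0.2880).
So the stationary probability of F is 0.2717.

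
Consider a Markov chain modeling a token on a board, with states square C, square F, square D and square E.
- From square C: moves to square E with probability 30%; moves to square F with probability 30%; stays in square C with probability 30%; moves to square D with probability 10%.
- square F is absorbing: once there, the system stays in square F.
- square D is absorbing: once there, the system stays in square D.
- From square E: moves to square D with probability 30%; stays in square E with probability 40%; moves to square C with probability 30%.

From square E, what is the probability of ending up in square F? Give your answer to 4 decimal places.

0.2727

Let h(s) be the probability of absorption at square F starting from transient state s. Then h(square F) = 1 and h(square D) = 0. By first-step analysis:
h(square C) = 0.3·h(square C) + 0.3·1 + 0.1·0 + 0.3·h(square E)
h(square E) = 0.3·h(square C) + 0.3·0 + 0.4·h(square E)
Solving: h(square C) = 0.5455, h(square E) = 0.2727.
Starting from square E, the probability is 0.2727.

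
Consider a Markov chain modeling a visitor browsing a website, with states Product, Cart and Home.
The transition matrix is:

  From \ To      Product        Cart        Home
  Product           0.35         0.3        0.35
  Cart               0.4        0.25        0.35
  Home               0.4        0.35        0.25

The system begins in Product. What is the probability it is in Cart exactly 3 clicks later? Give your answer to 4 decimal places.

0.3006

Propagate the distribution vector 3 clicks from Product.
After 0 clicks: (1.0000, 0.0000, 0.0000)
After 1 click: (0.3500, 0.3000, 0.3500)
After 2 clicks: (0.3825, 0.3025, 0.3150)
After 3 clicks: (0.3809, 0.3006, 0.3185)
P(in Cart after 3 clicks) = 0.3006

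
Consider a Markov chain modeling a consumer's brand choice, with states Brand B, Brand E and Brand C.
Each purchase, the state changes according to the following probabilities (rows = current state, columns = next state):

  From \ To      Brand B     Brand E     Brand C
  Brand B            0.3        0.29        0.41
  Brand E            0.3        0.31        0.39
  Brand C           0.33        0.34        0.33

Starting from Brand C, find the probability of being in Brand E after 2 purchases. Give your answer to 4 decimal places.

0.3133

Sum over the intermediate state after 1 purchase:
P = P(Brand C→Brand B)·P(Brand B→Brand E) + P(Brand C→Brand E)·P(Brand E→Brand E) + P(Brand C→Brand C)·P(Brand C→Brand E)
  = 0.33×0.29 + 0.34×0.31 + 0.33×0.34
  = 0.0957 + 0.1054 + 0.1122 = 0.3133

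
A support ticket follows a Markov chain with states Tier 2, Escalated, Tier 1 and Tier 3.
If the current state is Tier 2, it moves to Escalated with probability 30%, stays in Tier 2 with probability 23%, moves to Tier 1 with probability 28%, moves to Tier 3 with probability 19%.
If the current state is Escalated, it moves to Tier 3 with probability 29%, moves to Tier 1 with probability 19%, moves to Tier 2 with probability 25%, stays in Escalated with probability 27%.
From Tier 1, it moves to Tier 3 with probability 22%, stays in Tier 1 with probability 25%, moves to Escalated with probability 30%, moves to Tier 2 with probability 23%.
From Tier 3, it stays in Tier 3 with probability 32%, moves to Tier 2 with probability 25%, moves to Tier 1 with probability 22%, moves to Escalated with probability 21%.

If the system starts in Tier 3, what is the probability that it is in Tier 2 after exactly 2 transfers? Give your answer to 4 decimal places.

Propagate the distribution vector 2 transfers from Tier 3.
After 0 transfers: (0.0000, 0.0000, 0.0000, 1.0000)
After 1 transfer: (0.2500, 0.2100, 0.2200, 0.3200)
After 2 transfers: (0.2406, 0.2649, 0.2353, 0.2592)
P(in Tier 2 after 2 transfers) = 0.2406

0.2406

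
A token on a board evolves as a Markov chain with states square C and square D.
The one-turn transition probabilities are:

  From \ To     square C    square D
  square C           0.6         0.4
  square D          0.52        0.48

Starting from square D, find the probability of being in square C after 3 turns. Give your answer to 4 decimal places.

Propagate the distribution vector 3 turns from square D.
After 0 turns: (0.0000, 1.0000)
After 1 turn: (0.5200, 0.4800)
After 2 turns: (0.5616, 0.4384)
After 3 turns: (0.5649, 0.4351)
P(in square C after 3 turns) = 0.5649

0.5649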